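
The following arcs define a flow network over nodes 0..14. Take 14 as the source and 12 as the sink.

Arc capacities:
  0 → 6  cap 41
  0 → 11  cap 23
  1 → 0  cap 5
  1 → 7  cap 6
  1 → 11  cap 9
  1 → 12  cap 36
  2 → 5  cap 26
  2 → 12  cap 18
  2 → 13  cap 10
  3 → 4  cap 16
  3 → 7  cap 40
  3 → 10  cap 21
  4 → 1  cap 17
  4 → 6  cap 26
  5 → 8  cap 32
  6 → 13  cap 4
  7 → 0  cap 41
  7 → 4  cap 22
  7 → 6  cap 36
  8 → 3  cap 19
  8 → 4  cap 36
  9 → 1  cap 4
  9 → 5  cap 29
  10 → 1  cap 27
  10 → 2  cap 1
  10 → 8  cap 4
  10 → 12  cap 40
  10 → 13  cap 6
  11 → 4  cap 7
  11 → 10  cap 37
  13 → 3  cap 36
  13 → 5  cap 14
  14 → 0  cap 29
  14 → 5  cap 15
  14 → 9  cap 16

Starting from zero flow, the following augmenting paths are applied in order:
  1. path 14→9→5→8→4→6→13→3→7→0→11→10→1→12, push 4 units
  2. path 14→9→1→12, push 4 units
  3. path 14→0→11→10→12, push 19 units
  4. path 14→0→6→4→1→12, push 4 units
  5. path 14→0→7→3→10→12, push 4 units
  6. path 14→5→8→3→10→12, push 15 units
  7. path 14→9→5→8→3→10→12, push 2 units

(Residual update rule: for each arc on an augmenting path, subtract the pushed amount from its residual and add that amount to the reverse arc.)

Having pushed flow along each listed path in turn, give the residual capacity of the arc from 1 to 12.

Residual capacity of (1,12): 24

after path 1 (14→9→5→8→4→6→13→3→7→0→11→10→1→12, push 4): res(1,12)=32
after path 2 (14→9→1→12, push 4): res(1,12)=28
after path 3 (14→0→11→10→12, push 19): res(1,12)=28
after path 4 (14→0→6→4→1→12, push 4): res(1,12)=24
after path 5 (14→0→7→3→10→12, push 4): res(1,12)=24
after path 6 (14→5→8→3→10→12, push 15): res(1,12)=24
after path 7 (14→9→5→8→3→10→12, push 2): res(1,12)=24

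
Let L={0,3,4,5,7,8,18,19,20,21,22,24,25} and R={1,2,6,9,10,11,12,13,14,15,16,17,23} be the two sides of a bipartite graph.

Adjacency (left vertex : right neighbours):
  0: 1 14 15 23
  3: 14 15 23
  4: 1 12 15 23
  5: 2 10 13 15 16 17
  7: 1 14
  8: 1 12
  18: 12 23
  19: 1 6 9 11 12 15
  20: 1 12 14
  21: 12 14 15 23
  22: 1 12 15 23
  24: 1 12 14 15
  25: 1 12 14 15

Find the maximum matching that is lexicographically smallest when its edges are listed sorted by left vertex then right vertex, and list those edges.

Lex-smallest maximum matching: {(0,1), (3,14), (4,12), (5,2), (18,23), (19,6), (21,15)}

|M| = 7 (so the lex-smallest maximum matching has 7 edges)
process left vertices in ascending order; for each, take the smallest-labelled available neighbour that still permits 7 edges overall, or leave it unmatched if none does
lex-smallest matching: {0-1, 3-14, 4-12, 5-2, 18-23, 19-6, 21-15}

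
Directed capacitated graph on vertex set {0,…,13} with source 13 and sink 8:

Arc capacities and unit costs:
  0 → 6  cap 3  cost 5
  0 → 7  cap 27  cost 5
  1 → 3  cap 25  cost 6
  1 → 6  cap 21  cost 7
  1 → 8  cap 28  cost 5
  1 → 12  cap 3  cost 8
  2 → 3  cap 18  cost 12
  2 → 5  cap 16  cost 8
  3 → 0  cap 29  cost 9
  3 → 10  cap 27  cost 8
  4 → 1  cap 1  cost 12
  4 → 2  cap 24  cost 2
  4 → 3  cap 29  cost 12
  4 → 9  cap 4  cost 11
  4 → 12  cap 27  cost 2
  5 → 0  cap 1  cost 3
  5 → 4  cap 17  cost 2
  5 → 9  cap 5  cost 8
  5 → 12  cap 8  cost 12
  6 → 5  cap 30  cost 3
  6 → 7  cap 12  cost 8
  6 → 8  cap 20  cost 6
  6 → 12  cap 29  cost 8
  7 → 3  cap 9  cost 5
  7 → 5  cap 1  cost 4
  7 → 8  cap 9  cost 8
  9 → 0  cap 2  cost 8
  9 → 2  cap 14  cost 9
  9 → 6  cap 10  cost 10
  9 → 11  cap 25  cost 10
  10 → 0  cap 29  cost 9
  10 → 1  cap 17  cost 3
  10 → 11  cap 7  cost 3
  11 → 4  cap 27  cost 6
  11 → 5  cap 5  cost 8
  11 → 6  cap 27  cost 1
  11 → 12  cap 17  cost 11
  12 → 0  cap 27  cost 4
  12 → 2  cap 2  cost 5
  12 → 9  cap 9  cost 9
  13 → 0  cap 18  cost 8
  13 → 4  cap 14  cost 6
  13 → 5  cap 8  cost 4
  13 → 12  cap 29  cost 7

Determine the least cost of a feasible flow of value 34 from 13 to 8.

Minimum cost for 34 units: 938

shortest-cost path #1: 13→5→0→6→8 push 1 @ unit cost 18 (adds 18)
shortest-cost path #2: 13→0→6→8 push 2 @ unit cost 19 (adds 38)
shortest-cost path #3: 13→0→7→8 push 9 @ unit cost 21 (adds 189)
shortest-cost path #4: 13→4→1→8 push 1 @ unit cost 23 (adds 23)
shortest-cost path #5: 13→5→9→6→8 push 5 @ unit cost 28 (adds 140)
shortest-cost path #6: 13→12→9→6→8 push 5 @ unit cost 32 (adds 160)
shortest-cost path #7: 13→12→9→11→6→8 push 4 @ unit cost 33 (adds 132)
shortest-cost path #8: 13→4→9→11→6→8 push 3 @ unit cost 34 (adds 102)
shortest-cost path #9: 13→4→3→10→1→8 push 4 @ unit cost 34 (adds 136)
total cost = 938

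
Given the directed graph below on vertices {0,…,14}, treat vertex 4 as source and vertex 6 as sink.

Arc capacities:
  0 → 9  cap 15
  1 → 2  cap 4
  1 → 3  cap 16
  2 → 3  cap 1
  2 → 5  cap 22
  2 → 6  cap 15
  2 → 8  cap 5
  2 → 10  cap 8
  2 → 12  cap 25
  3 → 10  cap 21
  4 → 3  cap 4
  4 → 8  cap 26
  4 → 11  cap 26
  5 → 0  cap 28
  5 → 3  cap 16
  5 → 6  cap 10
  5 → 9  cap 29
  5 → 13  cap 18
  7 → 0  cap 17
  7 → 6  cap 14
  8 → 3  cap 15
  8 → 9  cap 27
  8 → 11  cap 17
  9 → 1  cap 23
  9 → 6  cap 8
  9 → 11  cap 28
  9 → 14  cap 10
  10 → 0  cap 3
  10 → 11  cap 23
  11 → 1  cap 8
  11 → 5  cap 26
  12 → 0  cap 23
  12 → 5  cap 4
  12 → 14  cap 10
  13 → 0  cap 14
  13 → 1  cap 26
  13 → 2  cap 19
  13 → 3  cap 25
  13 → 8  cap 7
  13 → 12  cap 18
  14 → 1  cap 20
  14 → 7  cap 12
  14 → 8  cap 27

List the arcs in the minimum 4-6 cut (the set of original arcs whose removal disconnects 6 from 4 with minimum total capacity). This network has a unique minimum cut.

augment #1: 4→8→9→6 push 8
augment #2: 4→11→5→6 push 10
augment #3: 4→11→1→2→6 push 4
augment #4: 4→8→9→14→7→6 push 10
augment #5: 4→11→5→13→2→6 push 11
augment #6: 4→11→5→13→12→14→7→6 push 1
augment #7: 4→8→11→5→13→12→14→7→6 push 1
max flow = 45; residual-reachable set from 4 gives S-side
cut edges (S→T): {(2,6), (5,6), (9,6), (14,7)} total cap 45

Min-cut arcs: {(2,6), (5,6), (9,6), (14,7)} (total capacity 45)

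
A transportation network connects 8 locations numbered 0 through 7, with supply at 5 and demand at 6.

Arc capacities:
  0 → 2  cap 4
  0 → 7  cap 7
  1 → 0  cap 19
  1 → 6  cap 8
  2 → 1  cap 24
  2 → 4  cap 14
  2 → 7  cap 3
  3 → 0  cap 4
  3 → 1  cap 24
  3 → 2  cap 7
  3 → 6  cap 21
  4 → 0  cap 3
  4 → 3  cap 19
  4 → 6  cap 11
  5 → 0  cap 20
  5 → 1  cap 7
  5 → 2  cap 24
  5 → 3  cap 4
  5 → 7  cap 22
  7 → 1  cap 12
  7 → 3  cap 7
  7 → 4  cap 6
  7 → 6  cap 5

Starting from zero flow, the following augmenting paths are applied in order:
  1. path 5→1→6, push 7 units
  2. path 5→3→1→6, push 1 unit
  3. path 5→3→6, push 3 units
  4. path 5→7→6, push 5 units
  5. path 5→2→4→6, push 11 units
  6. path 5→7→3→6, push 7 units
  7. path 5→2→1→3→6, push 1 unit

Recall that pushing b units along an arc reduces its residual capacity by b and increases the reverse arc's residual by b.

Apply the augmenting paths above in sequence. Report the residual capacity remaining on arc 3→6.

after path 1 (5→1→6, push 7): res(3,6)=21
after path 2 (5→3→1→6, push 1): res(3,6)=21
after path 3 (5→3→6, push 3): res(3,6)=18
after path 4 (5→7→6, push 5): res(3,6)=18
after path 5 (5→2→4→6, push 11): res(3,6)=18
after path 6 (5→7→3→6, push 7): res(3,6)=11
after path 7 (5→2→1→3→6, push 1): res(3,6)=10

Residual capacity of (3,6): 10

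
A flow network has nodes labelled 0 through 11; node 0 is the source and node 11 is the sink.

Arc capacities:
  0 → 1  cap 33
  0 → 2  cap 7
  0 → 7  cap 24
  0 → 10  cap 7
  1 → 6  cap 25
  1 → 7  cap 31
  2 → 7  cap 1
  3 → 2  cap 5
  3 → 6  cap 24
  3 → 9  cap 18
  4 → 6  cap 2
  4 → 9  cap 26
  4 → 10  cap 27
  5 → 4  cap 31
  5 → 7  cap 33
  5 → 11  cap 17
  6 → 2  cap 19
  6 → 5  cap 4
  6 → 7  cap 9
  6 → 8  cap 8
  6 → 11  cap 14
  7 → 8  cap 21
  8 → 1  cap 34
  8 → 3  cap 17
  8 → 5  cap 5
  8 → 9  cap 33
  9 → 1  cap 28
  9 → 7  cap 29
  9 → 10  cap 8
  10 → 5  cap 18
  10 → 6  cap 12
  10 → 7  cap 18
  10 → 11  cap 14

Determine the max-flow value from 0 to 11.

augment #1: 0→10→11 bottleneck 7, total now 7
augment #2: 0→1→6→11 bottleneck 14, total now 21
augment #3: 0→1→6→5→11 bottleneck 4, total now 25
augment #4: 0→7→8→5→11 bottleneck 5, total now 30
augment #5: 0→7→8→9→10→11 bottleneck 7, total now 37
augment #6: 0→7→8→9→10→5→11 bottleneck 1, total now 38

Maximum flow value: 38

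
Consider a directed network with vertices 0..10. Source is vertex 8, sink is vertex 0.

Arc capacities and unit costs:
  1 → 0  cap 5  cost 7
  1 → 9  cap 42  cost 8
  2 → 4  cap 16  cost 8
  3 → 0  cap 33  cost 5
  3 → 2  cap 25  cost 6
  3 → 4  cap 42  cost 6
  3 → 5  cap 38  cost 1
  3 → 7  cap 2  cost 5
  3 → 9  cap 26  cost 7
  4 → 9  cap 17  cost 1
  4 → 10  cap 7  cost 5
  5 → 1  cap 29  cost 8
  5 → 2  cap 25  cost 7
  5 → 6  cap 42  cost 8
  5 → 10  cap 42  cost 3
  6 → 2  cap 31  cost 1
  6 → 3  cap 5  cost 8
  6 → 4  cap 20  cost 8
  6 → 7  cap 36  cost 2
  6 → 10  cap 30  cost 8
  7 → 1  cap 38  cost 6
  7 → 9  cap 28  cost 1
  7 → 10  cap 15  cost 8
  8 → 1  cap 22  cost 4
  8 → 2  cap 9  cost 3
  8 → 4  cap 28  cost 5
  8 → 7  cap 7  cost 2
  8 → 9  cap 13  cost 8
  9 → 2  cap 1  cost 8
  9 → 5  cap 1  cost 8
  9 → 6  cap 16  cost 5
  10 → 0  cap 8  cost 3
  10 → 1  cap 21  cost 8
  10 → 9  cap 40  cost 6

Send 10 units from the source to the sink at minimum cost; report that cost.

shortest-cost path #1: 8→1→0 push 5 @ unit cost 11 (adds 55)
shortest-cost path #2: 8→4→10→0 push 5 @ unit cost 13 (adds 65)
total cost = 120

Minimum cost for 10 units: 120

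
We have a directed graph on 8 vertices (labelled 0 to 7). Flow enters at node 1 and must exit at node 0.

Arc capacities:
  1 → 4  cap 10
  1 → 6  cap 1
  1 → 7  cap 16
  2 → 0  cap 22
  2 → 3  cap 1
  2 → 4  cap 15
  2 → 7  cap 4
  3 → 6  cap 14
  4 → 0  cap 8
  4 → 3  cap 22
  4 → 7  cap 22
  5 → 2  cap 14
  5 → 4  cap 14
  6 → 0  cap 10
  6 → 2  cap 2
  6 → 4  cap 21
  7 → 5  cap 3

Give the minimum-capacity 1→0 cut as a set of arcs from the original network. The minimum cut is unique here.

augment #1: 1→4→0 push 8
augment #2: 1→6→0 push 1
augment #3: 1→4→3→6→0 push 2
augment #4: 1→7→5→2→0 push 3
max flow = 14; residual-reachable set from 1 gives S-side
cut edges (S→T): {(1,4), (1,6), (7,5)} total cap 14

Min-cut arcs: {(1,4), (1,6), (7,5)} (total capacity 14)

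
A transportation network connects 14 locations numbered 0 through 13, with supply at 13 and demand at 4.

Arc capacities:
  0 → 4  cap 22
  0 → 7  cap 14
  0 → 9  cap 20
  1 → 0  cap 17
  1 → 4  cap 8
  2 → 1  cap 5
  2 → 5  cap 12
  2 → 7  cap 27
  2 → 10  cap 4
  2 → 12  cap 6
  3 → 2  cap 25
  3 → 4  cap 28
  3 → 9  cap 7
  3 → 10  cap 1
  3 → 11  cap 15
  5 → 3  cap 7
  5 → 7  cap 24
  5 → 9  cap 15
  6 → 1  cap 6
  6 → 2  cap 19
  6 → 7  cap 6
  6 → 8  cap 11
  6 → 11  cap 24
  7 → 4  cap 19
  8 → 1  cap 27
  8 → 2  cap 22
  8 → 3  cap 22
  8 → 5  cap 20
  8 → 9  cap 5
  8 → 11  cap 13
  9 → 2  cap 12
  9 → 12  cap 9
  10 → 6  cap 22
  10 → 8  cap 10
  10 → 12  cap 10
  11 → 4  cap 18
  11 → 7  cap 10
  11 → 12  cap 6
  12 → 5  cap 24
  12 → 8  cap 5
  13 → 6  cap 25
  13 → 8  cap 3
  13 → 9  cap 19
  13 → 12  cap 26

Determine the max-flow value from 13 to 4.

augment #1: 13→6→1→4 bottleneck 6, total now 6
augment #2: 13→6→7→4 bottleneck 6, total now 12
augment #3: 13→6→11→4 bottleneck 13, total now 25
augment #4: 13→8→1→4 bottleneck 2, total now 27
augment #5: 13→8→3→4 bottleneck 1, total now 28
augment #6: 13→9→2→7→4 bottleneck 12, total now 40
augment #7: 13→12→5→3→4 bottleneck 7, total now 47
augment #8: 13→12→5→7→4 bottleneck 1, total now 48
augment #9: 13→12→8→3→4 bottleneck 5, total now 53
augment #10: 13→12→5→7→6→11→4 bottleneck 5, total now 58
augment #11: 13→12→5→7→2→1→0→4 bottleneck 5, total now 63
augment #12: 13→12→5→7→6→8→3→4 bottleneck 1, total now 64
augment #13: 13→12→5→7→2→10→8→3→4 bottleneck 2, total now 66
augment #14: 13→9→12→5→7→2→10→8→3→4 bottleneck 2, total now 68

Maximum flow value: 68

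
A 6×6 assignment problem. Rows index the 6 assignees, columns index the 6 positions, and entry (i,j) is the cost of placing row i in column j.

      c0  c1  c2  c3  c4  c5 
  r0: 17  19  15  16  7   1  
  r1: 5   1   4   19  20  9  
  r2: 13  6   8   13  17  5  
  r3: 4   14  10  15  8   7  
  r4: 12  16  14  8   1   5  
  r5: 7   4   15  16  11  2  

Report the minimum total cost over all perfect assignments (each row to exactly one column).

Minimum assignment cost: 27

optimal assignment: row0→col5 (cost 1), row1→col2 (cost 4), row2→col3 (cost 13), row3→col0 (cost 4), row4→col4 (cost 1), row5→col1 (cost 4)
total = 1 + 4 + 13 + 4 + 1 + 4 = 27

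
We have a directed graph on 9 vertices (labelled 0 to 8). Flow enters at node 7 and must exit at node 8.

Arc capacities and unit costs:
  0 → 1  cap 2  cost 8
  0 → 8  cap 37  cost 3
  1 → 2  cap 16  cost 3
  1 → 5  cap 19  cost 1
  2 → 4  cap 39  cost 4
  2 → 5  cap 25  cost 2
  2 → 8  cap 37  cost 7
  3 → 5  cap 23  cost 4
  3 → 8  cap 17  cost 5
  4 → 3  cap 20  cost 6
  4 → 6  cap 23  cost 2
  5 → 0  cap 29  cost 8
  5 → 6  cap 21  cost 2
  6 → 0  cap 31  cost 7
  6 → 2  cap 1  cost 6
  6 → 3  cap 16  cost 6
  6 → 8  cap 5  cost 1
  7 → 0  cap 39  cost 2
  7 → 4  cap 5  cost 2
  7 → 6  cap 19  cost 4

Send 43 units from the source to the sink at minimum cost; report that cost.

Minimum cost for 43 units: 223

shortest-cost path #1: 7→0→8 push 37 @ unit cost 5 (adds 185)
shortest-cost path #2: 7→6→8 push 5 @ unit cost 5 (adds 25)
shortest-cost path #3: 7→4→3→8 push 1 @ unit cost 13 (adds 13)
total cost = 223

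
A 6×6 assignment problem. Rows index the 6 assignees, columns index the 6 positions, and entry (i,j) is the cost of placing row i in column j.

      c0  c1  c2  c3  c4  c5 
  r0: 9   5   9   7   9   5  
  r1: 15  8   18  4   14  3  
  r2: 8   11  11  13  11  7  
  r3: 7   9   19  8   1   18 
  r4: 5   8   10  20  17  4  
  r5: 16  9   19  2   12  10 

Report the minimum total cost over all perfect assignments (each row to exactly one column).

optimal assignment: row0→col1 (cost 5), row1→col5 (cost 3), row2→col2 (cost 11), row3→col4 (cost 1), row4→col0 (cost 5), row5→col3 (cost 2)
total = 5 + 3 + 11 + 1 + 5 + 2 = 27

Minimum assignment cost: 27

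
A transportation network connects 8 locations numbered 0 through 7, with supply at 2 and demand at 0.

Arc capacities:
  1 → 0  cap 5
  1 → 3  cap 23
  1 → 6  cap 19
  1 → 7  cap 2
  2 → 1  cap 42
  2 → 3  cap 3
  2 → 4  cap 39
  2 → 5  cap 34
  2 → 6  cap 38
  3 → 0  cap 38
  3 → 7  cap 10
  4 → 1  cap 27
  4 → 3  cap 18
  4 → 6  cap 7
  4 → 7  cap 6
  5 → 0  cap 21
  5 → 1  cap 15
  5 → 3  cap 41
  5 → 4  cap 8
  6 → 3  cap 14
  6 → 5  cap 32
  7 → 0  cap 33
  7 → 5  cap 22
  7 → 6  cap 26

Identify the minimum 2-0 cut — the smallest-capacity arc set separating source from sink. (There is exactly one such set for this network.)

augment #1: 2→1→0 push 5
augment #2: 2→3→0 push 3
augment #3: 2→5→0 push 21
augment #4: 2→1→3→0 push 23
augment #5: 2→1→7→0 push 2
augment #6: 2→4→3→0 push 12
augment #7: 2→4→7→0 push 6
augment #8: 2→4→3→7→0 push 6
augment #9: 2→5→3→7→0 push 4
max flow = 82; residual-reachable set from 2 gives S-side
cut edges (S→T): {(1,0), (1,7), (3,0), (3,7), (4,7), (5,0)} total cap 82

Min-cut arcs: {(1,0), (1,7), (3,0), (3,7), (4,7), (5,0)} (total capacity 82)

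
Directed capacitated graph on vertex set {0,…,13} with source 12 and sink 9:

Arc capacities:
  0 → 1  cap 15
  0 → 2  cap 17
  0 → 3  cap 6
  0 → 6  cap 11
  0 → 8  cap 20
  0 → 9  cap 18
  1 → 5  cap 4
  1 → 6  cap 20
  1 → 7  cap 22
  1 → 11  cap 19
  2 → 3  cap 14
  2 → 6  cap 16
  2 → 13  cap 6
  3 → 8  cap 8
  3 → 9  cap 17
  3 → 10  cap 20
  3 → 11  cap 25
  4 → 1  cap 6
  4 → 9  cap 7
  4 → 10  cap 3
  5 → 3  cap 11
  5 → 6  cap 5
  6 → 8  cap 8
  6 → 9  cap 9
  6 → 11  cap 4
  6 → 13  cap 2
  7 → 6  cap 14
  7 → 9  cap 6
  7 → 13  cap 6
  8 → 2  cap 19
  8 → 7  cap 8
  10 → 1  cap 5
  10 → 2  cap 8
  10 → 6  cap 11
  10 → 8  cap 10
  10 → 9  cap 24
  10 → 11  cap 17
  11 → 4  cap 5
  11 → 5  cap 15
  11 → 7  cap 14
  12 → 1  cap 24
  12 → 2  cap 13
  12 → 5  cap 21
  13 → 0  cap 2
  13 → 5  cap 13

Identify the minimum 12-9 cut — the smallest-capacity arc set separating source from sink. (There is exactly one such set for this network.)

Min-cut arcs: {(2,3), (5,3), (6,9), (7,9), (11,4), (13,0)} (total capacity 47)

augment #1: 12→1→6→9 push 9
augment #2: 12→1→7→9 push 6
augment #3: 12→2→3→9 push 13
augment #4: 12→5→3→9 push 4
augment #5: 12→1→11→4→9 push 5
augment #6: 12→5→3→10→9 push 7
augment #7: 12→1→6→13→0→9 push 2
augment #8: 12→1→6→8→2→3→10→9 push 1
max flow = 47; residual-reachable set from 12 gives S-side
cut edges (S→T): {(2,3), (5,3), (6,9), (7,9), (11,4), (13,0)} total cap 47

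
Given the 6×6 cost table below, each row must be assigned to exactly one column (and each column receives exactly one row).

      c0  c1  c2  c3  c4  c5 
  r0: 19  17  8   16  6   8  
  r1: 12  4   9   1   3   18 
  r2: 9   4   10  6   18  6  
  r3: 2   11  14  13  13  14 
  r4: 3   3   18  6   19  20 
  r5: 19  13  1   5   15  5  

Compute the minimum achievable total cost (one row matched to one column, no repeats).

Minimum assignment cost: 19

optimal assignment: row0→col4 (cost 6), row1→col3 (cost 1), row2→col5 (cost 6), row3→col0 (cost 2), row4→col1 (cost 3), row5→col2 (cost 1)
total = 6 + 1 + 6 + 2 + 3 + 1 = 19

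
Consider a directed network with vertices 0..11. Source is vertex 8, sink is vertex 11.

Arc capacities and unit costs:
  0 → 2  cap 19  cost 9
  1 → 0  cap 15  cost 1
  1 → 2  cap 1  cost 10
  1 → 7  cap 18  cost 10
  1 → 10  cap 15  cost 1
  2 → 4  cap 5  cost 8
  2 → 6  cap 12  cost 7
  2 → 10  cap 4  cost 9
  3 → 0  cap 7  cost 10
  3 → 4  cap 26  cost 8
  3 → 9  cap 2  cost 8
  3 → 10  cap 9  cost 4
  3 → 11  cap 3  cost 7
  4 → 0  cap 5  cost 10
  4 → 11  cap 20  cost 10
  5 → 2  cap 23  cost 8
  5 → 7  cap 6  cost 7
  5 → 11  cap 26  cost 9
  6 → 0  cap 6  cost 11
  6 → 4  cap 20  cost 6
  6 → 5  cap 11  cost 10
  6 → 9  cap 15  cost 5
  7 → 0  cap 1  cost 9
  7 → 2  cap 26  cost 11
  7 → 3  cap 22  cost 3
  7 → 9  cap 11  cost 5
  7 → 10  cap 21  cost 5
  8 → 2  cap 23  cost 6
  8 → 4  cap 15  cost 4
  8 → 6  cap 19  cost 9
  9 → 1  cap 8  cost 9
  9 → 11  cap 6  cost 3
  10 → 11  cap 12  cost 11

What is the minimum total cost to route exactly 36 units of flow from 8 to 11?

shortest-cost path #1: 8→4→11 push 15 @ unit cost 14 (adds 210)
shortest-cost path #2: 8→6→9→11 push 6 @ unit cost 17 (adds 102)
shortest-cost path #3: 8→2→4→11 push 5 @ unit cost 24 (adds 120)
shortest-cost path #4: 8→2→10→11 push 4 @ unit cost 26 (adds 104)
shortest-cost path #5: 8→6→5→11 push 6 @ unit cost 28 (adds 168)
total cost = 704

Minimum cost for 36 units: 704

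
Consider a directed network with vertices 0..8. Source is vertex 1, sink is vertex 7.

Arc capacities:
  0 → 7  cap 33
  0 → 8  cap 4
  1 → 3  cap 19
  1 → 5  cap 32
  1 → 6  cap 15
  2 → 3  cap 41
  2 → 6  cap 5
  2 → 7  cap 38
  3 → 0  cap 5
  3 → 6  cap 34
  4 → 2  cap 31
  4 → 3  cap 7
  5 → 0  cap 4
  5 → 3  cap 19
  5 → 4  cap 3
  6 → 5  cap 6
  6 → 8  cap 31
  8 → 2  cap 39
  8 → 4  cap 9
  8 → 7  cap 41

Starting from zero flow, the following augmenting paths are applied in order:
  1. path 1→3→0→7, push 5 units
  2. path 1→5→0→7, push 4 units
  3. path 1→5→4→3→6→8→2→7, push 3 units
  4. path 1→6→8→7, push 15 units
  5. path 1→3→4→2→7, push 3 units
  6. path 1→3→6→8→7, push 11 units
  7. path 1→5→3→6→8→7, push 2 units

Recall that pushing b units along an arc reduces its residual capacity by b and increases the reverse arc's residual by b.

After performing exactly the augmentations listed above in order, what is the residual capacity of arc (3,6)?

Residual capacity of (3,6): 18

after path 1 (1→3→0→7, push 5): res(3,6)=34
after path 2 (1→5→0→7, push 4): res(3,6)=34
after path 3 (1→5→4→3→6→8→2→7, push 3): res(3,6)=31
after path 4 (1→6→8→7, push 15): res(3,6)=31
after path 5 (1→3→4→2→7, push 3): res(3,6)=31
after path 6 (1→3→6→8→7, push 11): res(3,6)=20
after path 7 (1→5→3→6→8→7, push 2): res(3,6)=18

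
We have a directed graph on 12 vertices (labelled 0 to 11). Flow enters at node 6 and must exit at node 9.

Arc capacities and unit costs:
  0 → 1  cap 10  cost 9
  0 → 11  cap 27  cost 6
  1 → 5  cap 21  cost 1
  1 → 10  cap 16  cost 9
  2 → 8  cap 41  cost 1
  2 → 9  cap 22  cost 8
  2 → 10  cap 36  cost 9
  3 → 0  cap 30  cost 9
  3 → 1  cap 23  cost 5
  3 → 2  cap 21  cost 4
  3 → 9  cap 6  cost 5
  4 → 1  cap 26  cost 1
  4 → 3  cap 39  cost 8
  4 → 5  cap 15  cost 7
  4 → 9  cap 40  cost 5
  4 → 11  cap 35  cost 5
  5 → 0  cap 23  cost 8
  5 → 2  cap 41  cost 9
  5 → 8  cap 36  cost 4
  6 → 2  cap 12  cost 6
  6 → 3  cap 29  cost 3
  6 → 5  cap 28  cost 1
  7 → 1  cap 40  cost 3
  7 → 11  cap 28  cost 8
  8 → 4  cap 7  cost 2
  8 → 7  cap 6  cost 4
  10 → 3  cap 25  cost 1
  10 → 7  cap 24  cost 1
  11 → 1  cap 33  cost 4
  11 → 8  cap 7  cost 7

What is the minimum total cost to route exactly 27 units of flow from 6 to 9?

Minimum cost for 27 units: 330

shortest-cost path #1: 6→3→9 push 6 @ unit cost 8 (adds 48)
shortest-cost path #2: 6→5→8→4→9 push 7 @ unit cost 12 (adds 84)
shortest-cost path #3: 6→2→9 push 12 @ unit cost 14 (adds 168)
shortest-cost path #4: 6→3→2→9 push 2 @ unit cost 15 (adds 30)
total cost = 330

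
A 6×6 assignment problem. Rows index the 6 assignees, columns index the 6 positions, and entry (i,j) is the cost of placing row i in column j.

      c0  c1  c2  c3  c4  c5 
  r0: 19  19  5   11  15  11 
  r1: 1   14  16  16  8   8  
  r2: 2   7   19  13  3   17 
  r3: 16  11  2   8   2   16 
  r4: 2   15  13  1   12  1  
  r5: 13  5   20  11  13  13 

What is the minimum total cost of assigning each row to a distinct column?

Minimum assignment cost: 23

one of 4 optimal assignments: row0→col2 (cost 5), row1→col0 (cost 1), row2→col4 (cost 3), row3→col3 (cost 8), row4→col5 (cost 1), row5→col1 (cost 5)
total = 5 + 1 + 3 + 8 + 1 + 5 = 23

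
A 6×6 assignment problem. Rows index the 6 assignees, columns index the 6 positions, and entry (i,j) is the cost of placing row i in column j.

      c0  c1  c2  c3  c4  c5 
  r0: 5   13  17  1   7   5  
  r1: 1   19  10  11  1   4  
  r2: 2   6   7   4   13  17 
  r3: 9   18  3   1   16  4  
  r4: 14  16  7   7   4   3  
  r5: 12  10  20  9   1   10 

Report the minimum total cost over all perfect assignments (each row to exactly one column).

Minimum assignment cost: 15

optimal assignment: row0→col3 (cost 1), row1→col0 (cost 1), row2→col1 (cost 6), row3→col2 (cost 3), row4→col5 (cost 3), row5→col4 (cost 1)
total = 1 + 1 + 6 + 3 + 3 + 1 = 15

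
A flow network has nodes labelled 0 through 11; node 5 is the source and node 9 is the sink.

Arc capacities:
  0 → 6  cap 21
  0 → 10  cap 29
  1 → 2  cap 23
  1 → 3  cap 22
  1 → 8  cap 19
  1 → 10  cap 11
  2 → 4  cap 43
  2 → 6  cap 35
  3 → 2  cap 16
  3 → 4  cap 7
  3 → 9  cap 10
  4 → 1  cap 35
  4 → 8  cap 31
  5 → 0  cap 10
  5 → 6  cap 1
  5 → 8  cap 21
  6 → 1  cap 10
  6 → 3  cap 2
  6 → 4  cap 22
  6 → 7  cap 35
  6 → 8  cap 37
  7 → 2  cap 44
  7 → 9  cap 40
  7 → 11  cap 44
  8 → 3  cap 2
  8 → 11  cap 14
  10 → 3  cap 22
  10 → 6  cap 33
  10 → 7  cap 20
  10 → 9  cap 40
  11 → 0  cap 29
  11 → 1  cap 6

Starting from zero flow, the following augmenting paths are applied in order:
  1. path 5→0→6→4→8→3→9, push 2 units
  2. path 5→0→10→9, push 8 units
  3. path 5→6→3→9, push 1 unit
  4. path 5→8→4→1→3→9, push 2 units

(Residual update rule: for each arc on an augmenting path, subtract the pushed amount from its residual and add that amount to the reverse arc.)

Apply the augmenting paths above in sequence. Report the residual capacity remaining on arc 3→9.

after path 1 (5→0→6→4→8→3→9, push 2): res(3,9)=8
after path 2 (5→0→10→9, push 8): res(3,9)=8
after path 3 (5→6→3→9, push 1): res(3,9)=7
after path 4 (5→8→4→1→3→9, push 2): res(3,9)=5

Residual capacity of (3,9): 5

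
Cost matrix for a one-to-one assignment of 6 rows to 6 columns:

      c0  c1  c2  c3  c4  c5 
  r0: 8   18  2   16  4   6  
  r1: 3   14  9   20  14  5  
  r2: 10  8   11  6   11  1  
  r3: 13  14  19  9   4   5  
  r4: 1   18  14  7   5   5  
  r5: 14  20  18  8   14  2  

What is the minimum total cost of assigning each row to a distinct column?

Minimum assignment cost: 26

optimal assignment: row0→col2 (cost 2), row1→col0 (cost 3), row2→col1 (cost 8), row3→col4 (cost 4), row4→col3 (cost 7), row5→col5 (cost 2)
total = 2 + 3 + 8 + 4 + 7 + 2 = 26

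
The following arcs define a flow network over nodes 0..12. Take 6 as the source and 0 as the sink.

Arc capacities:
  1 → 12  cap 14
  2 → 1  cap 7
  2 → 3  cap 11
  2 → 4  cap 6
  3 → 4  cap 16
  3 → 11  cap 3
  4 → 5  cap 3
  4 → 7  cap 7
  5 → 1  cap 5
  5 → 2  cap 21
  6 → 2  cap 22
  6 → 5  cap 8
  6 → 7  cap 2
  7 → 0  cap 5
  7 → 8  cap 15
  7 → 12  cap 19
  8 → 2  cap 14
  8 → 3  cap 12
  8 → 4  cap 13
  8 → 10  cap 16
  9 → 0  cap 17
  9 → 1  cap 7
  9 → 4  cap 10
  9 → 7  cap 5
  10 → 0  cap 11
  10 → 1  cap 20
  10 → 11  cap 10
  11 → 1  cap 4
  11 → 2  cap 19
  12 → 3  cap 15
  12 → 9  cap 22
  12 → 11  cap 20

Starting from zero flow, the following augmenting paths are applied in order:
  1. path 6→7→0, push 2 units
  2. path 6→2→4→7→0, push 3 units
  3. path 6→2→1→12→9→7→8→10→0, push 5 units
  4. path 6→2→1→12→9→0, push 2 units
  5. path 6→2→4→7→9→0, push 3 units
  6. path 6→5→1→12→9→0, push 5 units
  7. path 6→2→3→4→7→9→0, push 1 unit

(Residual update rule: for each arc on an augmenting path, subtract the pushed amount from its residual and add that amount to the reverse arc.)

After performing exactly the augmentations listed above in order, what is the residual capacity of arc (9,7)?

after path 1 (6→7→0, push 2): res(9,7)=5
after path 2 (6→2→4→7→0, push 3): res(9,7)=5
after path 3 (6→2→1→12→9→7→8→10→0, push 5): res(9,7)=0
after path 4 (6→2→1→12→9→0, push 2): res(9,7)=0
after path 5 (6→2→4→7→9→0, push 3): res(9,7)=3
after path 6 (6→5→1→12→9→0, push 5): res(9,7)=3
after path 7 (6→2→3→4→7→9→0, push 1): res(9,7)=4

Residual capacity of (9,7): 4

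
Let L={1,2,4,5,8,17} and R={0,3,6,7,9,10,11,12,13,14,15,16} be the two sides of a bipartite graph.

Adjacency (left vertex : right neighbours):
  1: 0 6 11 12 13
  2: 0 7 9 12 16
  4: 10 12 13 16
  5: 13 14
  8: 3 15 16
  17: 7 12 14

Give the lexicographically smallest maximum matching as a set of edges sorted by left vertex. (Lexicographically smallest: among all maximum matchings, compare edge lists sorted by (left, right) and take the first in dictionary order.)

|M| = 6 (so the lex-smallest maximum matching has 6 edges)
process left vertices in ascending order; for each, take the smallest-labelled available neighbour that still permits 6 edges overall, or leave it unmatched if none does
lex-smallest matching: {1-0, 2-7, 4-10, 5-13, 8-3, 17-12}

Lex-smallest maximum matching: {(1,0), (2,7), (4,10), (5,13), (8,3), (17,12)}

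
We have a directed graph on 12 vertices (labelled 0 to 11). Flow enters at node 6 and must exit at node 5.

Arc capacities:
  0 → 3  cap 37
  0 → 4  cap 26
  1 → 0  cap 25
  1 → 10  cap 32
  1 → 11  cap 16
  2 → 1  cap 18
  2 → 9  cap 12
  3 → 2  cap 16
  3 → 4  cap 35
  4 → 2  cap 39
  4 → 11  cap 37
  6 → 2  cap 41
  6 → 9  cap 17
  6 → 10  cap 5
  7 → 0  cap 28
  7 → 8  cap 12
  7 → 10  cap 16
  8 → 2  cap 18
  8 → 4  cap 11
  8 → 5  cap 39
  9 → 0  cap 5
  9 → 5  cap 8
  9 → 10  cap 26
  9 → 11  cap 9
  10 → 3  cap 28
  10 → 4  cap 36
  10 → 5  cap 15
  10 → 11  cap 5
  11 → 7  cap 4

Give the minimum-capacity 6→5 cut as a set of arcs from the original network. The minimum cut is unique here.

Min-cut arcs: {(9,5), (10,5), (11,7)} (total capacity 27)

augment #1: 6→9→5 push 8
augment #2: 6→10→5 push 5
augment #3: 6→9→10→5 push 9
augment #4: 6→2→1→10→5 push 1
augment #5: 6→2→1→11→7→8→5 push 4
max flow = 27; residual-reachable set from 6 gives S-side
cut edges (S→T): {(9,5), (10,5), (11,7)} total cap 27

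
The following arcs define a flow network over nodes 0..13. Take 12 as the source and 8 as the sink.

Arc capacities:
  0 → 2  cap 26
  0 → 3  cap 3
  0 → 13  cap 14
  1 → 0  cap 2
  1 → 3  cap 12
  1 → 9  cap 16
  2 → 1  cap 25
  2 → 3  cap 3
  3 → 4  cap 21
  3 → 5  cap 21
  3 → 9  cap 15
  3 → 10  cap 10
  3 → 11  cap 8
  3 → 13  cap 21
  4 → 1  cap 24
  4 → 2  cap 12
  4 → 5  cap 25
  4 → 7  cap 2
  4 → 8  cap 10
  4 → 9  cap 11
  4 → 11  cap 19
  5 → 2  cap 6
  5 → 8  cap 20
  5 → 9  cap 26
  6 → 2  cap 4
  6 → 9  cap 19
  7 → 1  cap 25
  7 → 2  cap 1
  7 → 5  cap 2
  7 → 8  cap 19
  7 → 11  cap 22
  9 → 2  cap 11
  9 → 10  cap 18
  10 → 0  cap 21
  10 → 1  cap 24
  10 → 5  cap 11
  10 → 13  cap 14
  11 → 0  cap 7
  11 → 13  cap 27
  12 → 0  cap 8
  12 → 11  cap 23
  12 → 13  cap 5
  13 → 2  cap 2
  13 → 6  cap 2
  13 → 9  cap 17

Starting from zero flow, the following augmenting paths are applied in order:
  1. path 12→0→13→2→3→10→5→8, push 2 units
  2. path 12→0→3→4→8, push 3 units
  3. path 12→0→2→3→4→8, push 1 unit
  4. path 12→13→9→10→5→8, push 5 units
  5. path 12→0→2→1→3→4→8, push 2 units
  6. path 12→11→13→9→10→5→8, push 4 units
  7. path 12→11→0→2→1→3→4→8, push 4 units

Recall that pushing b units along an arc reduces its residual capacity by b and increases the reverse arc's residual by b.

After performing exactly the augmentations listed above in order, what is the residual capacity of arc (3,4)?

after path 1 (12→0→13→2→3→10→5→8, push 2): res(3,4)=21
after path 2 (12→0→3→4→8, push 3): res(3,4)=18
after path 3 (12→0→2→3→4→8, push 1): res(3,4)=17
after path 4 (12→13→9→10→5→8, push 5): res(3,4)=17
after path 5 (12→0→2→1→3→4→8, push 2): res(3,4)=15
after path 6 (12→11→13→9→10→5→8, push 4): res(3,4)=15
after path 7 (12→11→0→2→1→3→4→8, push 4): res(3,4)=11

Residual capacity of (3,4): 11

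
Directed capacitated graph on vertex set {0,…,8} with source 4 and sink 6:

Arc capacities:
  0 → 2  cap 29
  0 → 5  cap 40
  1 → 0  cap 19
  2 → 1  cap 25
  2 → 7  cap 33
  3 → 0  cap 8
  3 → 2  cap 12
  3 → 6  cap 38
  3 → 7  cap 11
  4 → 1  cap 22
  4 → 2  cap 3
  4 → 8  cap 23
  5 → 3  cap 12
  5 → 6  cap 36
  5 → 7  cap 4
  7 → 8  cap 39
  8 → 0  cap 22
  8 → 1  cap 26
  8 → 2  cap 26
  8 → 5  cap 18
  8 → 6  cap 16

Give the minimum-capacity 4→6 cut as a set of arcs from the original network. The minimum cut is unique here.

augment #1: 4→8→6 push 16
augment #2: 4→8→5→6 push 7
augment #3: 4→1→0→5→6 push 19
augment #4: 4→2→7→8→5→6 push 3
max flow = 45; residual-reachable set from 4 gives S-side
cut edges (S→T): {(1,0), (4,2), (4,8)} total cap 45

Min-cut arcs: {(1,0), (4,2), (4,8)} (total capacity 45)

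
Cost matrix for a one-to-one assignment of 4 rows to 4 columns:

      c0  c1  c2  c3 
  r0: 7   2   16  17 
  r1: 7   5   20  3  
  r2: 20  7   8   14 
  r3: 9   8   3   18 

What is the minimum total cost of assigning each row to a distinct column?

Minimum assignment cost: 20

optimal assignment: row0→col0 (cost 7), row1→col3 (cost 3), row2→col1 (cost 7), row3→col2 (cost 3)
total = 7 + 3 + 7 + 3 = 20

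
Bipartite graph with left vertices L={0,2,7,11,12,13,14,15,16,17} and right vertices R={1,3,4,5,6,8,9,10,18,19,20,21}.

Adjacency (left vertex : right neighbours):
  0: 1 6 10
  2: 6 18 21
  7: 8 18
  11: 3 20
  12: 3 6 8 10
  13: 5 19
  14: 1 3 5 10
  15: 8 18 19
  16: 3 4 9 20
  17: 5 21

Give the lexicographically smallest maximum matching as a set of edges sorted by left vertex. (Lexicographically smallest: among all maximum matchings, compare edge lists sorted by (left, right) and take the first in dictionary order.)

Lex-smallest maximum matching: {(0,1), (2,6), (7,8), (11,3), (12,10), (13,19), (14,5), (15,18), (16,4), (17,21)}

|M| = 10 (so the lex-smallest maximum matching has 10 edges)
process left vertices in ascending order; for each, take the smallest-labelled available neighbour that still permits 10 edges overall, or leave it unmatched if none does
lex-smallest matching: {0-1, 2-6, 7-8, 11-3, 12-10, 13-19, 14-5, 15-18, 16-4, 17-21}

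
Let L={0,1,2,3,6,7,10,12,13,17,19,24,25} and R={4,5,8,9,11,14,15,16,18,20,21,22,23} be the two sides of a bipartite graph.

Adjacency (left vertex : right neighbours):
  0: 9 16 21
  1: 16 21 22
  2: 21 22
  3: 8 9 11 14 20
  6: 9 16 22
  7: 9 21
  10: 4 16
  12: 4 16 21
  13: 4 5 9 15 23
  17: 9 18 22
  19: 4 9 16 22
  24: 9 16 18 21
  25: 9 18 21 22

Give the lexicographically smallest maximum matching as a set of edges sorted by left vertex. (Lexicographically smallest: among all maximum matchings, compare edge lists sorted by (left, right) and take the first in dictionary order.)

|M| = 8 (so the lex-smallest maximum matching has 8 edges)
process left vertices in ascending order; for each, take the smallest-labelled available neighbour that still permits 8 edges overall, or leave it unmatched if none does
lex-smallest matching: {0-9, 1-16, 2-21, 3-8, 6-22, 10-4, 13-5, 17-18}

Lex-smallest maximum matching: {(0,9), (1,16), (2,21), (3,8), (6,22), (10,4), (13,5), (17,18)}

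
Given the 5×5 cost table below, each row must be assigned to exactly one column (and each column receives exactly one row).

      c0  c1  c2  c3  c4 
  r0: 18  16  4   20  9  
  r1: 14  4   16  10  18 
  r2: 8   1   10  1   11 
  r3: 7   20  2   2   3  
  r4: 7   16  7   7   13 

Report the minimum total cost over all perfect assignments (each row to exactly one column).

optimal assignment: row0→col2 (cost 4), row1→col1 (cost 4), row2→col3 (cost 1), row3→col4 (cost 3), row4→col0 (cost 7)
total = 4 + 4 + 1 + 3 + 7 = 19

Minimum assignment cost: 19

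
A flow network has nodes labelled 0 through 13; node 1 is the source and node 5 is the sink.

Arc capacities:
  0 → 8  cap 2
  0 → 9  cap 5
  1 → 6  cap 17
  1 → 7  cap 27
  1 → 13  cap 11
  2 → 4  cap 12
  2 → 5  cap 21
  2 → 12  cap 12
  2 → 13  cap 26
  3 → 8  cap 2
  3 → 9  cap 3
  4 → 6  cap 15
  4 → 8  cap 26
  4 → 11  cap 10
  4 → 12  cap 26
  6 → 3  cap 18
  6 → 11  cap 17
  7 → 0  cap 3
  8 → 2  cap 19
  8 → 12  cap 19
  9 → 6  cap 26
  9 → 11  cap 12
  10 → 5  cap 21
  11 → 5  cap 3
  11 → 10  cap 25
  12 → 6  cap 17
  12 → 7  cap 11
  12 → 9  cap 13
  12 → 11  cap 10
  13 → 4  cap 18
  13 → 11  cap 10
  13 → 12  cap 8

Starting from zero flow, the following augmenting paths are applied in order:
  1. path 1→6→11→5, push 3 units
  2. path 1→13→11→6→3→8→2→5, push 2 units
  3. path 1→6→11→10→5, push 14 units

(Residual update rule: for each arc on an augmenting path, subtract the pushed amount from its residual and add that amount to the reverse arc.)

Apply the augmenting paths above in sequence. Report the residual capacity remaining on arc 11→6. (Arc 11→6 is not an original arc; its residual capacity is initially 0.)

after path 1 (1→6→11→5, push 3): res(11,6)=3
after path 2 (1→13→11→6→3→8→2→5, push 2): res(11,6)=1
after path 3 (1→6→11→10→5, push 14): res(11,6)=15

Residual capacity of (11,6): 15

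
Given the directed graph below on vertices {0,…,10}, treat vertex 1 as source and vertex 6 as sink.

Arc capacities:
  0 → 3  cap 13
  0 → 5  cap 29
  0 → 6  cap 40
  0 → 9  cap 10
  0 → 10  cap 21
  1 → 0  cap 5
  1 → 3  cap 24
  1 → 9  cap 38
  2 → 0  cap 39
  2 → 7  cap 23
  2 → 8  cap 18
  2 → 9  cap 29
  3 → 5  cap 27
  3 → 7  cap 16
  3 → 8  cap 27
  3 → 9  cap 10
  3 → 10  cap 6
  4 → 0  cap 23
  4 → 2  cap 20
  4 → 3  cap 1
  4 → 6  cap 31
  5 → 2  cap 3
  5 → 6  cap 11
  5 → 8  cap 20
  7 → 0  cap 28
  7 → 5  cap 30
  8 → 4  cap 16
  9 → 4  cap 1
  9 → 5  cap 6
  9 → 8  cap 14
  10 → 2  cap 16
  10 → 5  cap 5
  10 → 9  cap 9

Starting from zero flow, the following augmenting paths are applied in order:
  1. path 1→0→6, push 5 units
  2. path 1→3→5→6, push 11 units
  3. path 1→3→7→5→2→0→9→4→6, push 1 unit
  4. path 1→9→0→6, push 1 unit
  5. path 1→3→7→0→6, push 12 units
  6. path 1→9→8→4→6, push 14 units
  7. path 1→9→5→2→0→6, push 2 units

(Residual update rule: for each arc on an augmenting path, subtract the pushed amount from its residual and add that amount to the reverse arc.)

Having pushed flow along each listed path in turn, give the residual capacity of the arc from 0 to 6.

Residual capacity of (0,6): 20

after path 1 (1→0→6, push 5): res(0,6)=35
after path 2 (1→3→5→6, push 11): res(0,6)=35
after path 3 (1→3→7→5→2→0→9→4→6, push 1): res(0,6)=35
after path 4 (1→9→0→6, push 1): res(0,6)=34
after path 5 (1→3→7→0→6, push 12): res(0,6)=22
after path 6 (1→9→8→4→6, push 14): res(0,6)=22
after path 7 (1→9→5→2→0→6, push 2): res(0,6)=20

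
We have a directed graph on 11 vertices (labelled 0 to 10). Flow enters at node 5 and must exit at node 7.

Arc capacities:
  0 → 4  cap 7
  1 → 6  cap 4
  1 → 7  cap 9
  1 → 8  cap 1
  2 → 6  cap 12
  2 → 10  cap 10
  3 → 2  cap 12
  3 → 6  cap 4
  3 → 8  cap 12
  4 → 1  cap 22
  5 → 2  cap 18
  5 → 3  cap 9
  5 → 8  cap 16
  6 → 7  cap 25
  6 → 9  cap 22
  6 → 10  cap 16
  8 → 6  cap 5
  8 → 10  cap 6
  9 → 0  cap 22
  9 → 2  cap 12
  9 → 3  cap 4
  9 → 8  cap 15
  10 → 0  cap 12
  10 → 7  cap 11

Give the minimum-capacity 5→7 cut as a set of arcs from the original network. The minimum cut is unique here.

augment #1: 5→2→6→7 push 12
augment #2: 5→2→10→7 push 6
augment #3: 5→3→6→7 push 4
augment #4: 5→8→6→7 push 5
augment #5: 5→8→10→7 push 5
augment #6: 5→8→10→0→4→1→7 push 1
augment #7: 5→3→2→10→0→4→1→7 push 4
max flow = 37; residual-reachable set from 5 gives S-side
cut edges (S→T): {(2,6), (2,10), (3,6), (8,6), (8,10)} total cap 37

Min-cut arcs: {(2,6), (2,10), (3,6), (8,6), (8,10)} (total capacity 37)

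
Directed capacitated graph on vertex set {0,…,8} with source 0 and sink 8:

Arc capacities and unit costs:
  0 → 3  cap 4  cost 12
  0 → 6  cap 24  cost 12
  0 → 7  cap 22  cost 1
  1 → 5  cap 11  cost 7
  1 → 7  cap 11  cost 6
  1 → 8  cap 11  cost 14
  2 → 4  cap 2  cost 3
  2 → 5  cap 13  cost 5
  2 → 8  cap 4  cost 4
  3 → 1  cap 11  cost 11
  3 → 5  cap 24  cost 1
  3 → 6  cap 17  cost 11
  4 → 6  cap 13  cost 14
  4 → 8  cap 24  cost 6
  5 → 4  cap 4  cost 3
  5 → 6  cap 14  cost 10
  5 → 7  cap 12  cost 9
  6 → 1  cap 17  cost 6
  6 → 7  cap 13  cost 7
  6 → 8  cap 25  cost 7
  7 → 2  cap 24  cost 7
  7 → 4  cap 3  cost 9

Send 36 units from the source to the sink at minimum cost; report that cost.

Minimum cost for 36 units: 652

shortest-cost path #1: 0→7→2→8 push 4 @ unit cost 12 (adds 48)
shortest-cost path #2: 0→7→4→8 push 3 @ unit cost 16 (adds 48)
shortest-cost path #3: 0→7→2→4→8 push 2 @ unit cost 17 (adds 34)
shortest-cost path #4: 0→6→8 push 24 @ unit cost 19 (adds 456)
shortest-cost path #5: 0→3→5→4→8 push 3 @ unit cost 22 (adds 66)
total cost = 652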